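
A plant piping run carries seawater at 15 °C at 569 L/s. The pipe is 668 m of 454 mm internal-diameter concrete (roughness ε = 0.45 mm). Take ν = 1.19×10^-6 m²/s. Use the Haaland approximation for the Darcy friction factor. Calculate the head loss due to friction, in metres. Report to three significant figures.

h_f ≈ 18.4 m

V = 4Q/(πD²) = 4·0.569/(π·0.454²) = 3.515 m/s
Re = VD/ν = 3.515·0.454/1.19×10^-6 = 1.34×10^6 → turbulent
ε/D = 0.45/454 = 9.91×10^-4
Haaland: f = 0.01983
h_f = f(L/D)V²/(2g) = 0.01983·(668/0.454)·3.515²/(2·9.81) = 18.38 m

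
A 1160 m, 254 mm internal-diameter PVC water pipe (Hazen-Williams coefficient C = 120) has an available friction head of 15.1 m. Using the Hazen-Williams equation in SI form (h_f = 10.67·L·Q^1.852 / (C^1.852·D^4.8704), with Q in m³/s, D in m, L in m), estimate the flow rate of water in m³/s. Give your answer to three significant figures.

Q ≈ 0.0873 m³/s

Rearranging: Q = [h_f·C^1.852·D^4.8704 / (10.67·L)]^(1/1.852)
Q = [15.1·120^1.852·0.254^4.8704 / (10.67·1160)]^0.540 = 0.08725 m³/s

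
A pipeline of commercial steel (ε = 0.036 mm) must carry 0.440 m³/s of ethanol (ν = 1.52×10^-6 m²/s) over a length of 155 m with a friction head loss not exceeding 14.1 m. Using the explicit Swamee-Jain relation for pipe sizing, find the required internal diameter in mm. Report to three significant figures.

Swamee-Jain (Type III): D = 0.66·[ε^1.25·(LQ²/(gh_f))^4.75 + ν·Q^9.4·(L/(gh_f))^5.2]^0.04
LQ²/(gh_f) = 0.2169; L/(gh_f) = 1.121
Term 1 = ε^1.25·(…)^4.75 = 1.96×10^-9; Term 2 = ν·Q^9.4·(…)^5.2 = 1.22×10^-9
D = 0.66·(1.96×10^-9 + 1.22×10^-9)^0.04 = 0.3018 m = 302 mm
Check: V = 6.15 m/s, Re = 1.22×10^6, f = 0.01359, h_f = 13.5 m ≈ 14.1 m ✓

D ≈ 302 mm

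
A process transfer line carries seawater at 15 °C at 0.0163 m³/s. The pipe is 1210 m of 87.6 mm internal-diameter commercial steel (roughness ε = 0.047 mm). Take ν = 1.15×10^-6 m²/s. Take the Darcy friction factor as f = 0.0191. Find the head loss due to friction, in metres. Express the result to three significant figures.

V = 4Q/(πD²) = 4·0.0163/(π·0.0876²) = 2.705 m/s
h_f = f(L/D)V²/(2g) = 0.01910·(1210/0.0876)·2.705²/(2·9.81) = 98.35 m

h_f ≈ 98.4 m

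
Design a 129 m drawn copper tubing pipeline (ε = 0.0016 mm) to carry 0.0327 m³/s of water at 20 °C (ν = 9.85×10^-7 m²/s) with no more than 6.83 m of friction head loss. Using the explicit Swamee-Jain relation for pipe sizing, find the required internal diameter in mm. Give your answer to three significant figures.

Swamee-Jain (Type III): D = 0.66·[ε^1.25·(LQ²/(gh_f))^4.75 + ν·Q^9.4·(L/(gh_f))^5.2]^0.04
LQ²/(gh_f) = 0.002059; L/(gh_f) = 1.925
Term 1 = ε^1.25·(…)^4.75 = 9.88×10^-21; Term 2 = ν·Q^9.4·(…)^5.2 = 3.23×10^-19
D = 0.66·(9.88×10^-21 + 3.23×10^-19)^0.04 = 0.1204 m = 120 mm
Check: V = 2.87 m/s, Re = 3.51×10^5, f = 0.01413, h_f = 6.38 m ≈ 6.83 m ✓

D ≈ 120 mm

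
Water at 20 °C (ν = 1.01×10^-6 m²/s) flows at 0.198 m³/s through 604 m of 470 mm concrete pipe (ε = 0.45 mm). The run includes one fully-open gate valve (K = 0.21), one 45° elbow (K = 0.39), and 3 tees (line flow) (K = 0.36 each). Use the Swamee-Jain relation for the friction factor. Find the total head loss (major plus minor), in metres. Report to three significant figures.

V = 4Q/(πD²) = 1.141 m/s; V²/2g = 0.06638 m
Re = 5.31×10^5, ε/D = 9.57×10^-4 → f = 0.02013 (Swamee-Jain)
Major: h_f = f(L/D)·V²/2g = 0.02013·1285·0.06638 = 1.717 m
Minor: ΣK = 1.68; h_m = ΣK·V²/2g = 0.1115 m
Total H_L = 1.717 + 0.1115 = 1.829 m

H_L ≈ 1.83 m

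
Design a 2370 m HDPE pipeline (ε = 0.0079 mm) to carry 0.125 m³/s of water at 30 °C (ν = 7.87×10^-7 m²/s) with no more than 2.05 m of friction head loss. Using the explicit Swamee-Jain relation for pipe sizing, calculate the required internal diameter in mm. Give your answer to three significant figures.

Swamee-Jain (Type III): D = 0.66·[ε^1.25·(LQ²/(gh_f))^4.75 + ν·Q^9.4·(L/(gh_f))^5.2]^0.04
LQ²/(gh_f) = 1.841; L/(gh_f) = 117.8
Term 1 = ε^1.25·(…)^4.75 = 7.61×10^-6; Term 2 = ν·Q^9.4·(…)^5.2 = 1.51×10^-4
D = 0.66·(7.61×10^-6 + 1.51×10^-4)^0.04 = 0.4651 m = 465 mm
Check: V = 0.736 m/s, Re = 4.35×10^5, f = 0.01367, h_f = 1.92 m ≈ 2.05 m ✓

D ≈ 465 mm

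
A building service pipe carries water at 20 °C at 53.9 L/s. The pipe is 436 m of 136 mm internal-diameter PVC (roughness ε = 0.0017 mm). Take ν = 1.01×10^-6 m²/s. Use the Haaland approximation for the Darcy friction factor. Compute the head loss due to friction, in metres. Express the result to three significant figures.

h_f ≈ 29.7 m

V = 4Q/(πD²) = 4·0.0539/(π·0.136²) = 3.710 m/s
Re = VD/ν = 3.710·0.136/1.01×10^-6 = 5.00×10^5 → turbulent
ε/D = 0.0017/136 = 1.25×10^-5
Haaland: f = 0.01321
h_f = f(L/D)V²/(2g) = 0.01321·(436/0.136)·3.710²/(2·9.81) = 29.71 m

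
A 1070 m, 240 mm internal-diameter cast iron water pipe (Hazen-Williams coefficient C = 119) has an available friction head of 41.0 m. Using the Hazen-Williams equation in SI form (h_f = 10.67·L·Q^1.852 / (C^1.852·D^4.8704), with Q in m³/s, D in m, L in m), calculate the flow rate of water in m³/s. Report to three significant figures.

Q ≈ 0.134 m³/s

Rearranging: Q = [h_f·C^1.852·D^4.8704 / (10.67·L)]^(1/1.852)
Q = [41.0·119^1.852·0.240^4.8704 / (10.67·1070)]^0.540 = 0.1335 m³/s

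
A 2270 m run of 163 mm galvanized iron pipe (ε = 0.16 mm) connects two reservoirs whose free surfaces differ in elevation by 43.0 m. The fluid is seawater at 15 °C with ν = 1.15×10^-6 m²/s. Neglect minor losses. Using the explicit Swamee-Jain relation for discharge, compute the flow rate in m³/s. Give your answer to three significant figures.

Q ≈ 0.0357 m³/s

Swamee-Jain (Type II): Q = -0.965·√(gD⁵h_f/L)·ln[ε/(3.7D) + √(3.17ν²L/(gD³h_f))]
√(gD⁵h_f/L) = √(9.81·0.163⁵·43.0/2270) = 0.004624
ε/(3.7D) = 2.65×10^-4; √(3.17ν²L/(gD³h_f)) = 7.22×10^-5
Q = -0.965·0.004624·ln(3.375×10^-4) = 0.03567 m³/s
Check: V = 1.71 m/s, Re = 2.42×10^5, f = 0.02089, h_f = 43.3 m ≈ 43.0 m ✓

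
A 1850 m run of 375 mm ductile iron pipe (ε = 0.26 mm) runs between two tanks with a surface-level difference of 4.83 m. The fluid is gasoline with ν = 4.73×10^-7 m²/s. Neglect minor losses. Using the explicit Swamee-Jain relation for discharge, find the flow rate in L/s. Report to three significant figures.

Q ≈ 113 L/s

Swamee-Jain (Type II): Q = -0.965·√(gD⁵h_f/L)·ln[ε/(3.7D) + √(3.17ν²L/(gD³h_f))]
√(gD⁵h_f/L) = √(9.81·0.375⁵·4.83/1850) = 0.01378
ε/(3.7D) = 1.87×10^-4; √(3.17ν²L/(gD³h_f)) = 2.29×10^-5
Q = -0.965·0.01378·ln(2.103×10^-4) = 0.1126 m³/s
Check: V = 1.02 m/s, Re = 8.08×10^5, f = 0.01859, h_f = 4.86 m ≈ 4.83 m ✓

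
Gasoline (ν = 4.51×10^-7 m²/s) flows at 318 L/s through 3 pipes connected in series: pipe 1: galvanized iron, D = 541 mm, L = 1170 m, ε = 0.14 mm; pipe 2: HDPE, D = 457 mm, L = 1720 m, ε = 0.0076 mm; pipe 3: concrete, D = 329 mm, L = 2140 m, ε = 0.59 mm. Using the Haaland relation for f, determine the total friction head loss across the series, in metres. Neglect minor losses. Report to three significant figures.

Pipe 1: V = 1.383 m/s, Re = 1.66×10^6, ε/D = 2.59×10^-4, f = 0.01495, h_1 = f(L/D)V²/2g = 3.153 m
Pipe 2: V = 1.939 m/s, Re = 1.96×10^6, ε/D = 1.66×10^-5, f = 0.01086, h_2 = f(L/D)V²/2g = 7.832 m
Pipe 3: V = 3.741 m/s, Re = 2.73×10^6, ε/D = 0.00179, f = 0.02287, h_3 = f(L/D)V²/2g = 106.1 m
Series → Q common, losses add: H = Σh = 117.1 m

H ≈ 117 m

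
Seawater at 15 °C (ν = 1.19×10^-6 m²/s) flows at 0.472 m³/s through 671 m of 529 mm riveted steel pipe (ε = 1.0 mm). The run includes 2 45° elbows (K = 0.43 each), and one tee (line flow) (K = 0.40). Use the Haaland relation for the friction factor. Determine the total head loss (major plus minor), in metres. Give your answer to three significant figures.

V = 4Q/(πD²) = 2.148 m/s; V²/2g = 0.2351 m
Re = 9.55×10^5, ε/D = 0.00189 → f = 0.02330 (Haaland)
Major: h_f = f(L/D)·V²/2g = 0.02330·1268·0.2351 = 6.946 m
Minor: ΣK = 1.26; h_m = ΣK·V²/2g = 0.2962 m
Total H_L = 6.946 + 0.2962 = 7.242 m

H_L ≈ 7.24 m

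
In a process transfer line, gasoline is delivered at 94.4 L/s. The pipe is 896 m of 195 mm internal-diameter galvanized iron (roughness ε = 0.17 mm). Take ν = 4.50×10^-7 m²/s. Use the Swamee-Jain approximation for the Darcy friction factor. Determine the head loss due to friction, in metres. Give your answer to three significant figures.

V = 4Q/(πD²) = 4·0.0944/(π·0.195²) = 3.161 m/s
Re = VD/ν = 3.161·0.195/4.50×10^-7 = 1.37×10^6 → turbulent
ε/D = 0.17/195 = 8.72×10^-4
Swamee-Jain: f = 0.01932
h_f = f(L/D)V²/(2g) = 0.01932·(896/0.195)·3.161²/(2·9.81) = 45.21 m

h_f ≈ 45.2 m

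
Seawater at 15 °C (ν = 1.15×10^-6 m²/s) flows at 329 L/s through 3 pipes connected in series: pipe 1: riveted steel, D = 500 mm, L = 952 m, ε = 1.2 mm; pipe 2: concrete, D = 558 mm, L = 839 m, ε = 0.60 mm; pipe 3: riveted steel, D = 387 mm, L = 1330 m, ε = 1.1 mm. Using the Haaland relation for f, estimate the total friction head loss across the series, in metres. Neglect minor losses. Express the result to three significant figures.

H ≈ 45.2 m

Pipe 1: V = 1.676 m/s, Re = 7.29×10^5, ε/D = 0.00240, f = 0.02484, h_1 = f(L/D)V²/2g = 6.769 m
Pipe 2: V = 1.345 m/s, Re = 6.53×10^5, ε/D = 0.00108, f = 0.02041, h_2 = f(L/D)V²/2g = 2.831 m
Pipe 3: V = 2.797 m/s, Re = 9.41×10^5, ε/D = 0.00284, f = 0.02596, h_3 = f(L/D)V²/2g = 35.57 m
Series → Q common, losses add: H = Σh = 45.17 m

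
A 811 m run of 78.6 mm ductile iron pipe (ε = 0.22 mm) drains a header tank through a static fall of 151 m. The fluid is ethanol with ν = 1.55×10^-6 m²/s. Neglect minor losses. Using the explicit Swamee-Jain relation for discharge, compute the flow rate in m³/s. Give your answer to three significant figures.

Swamee-Jain (Type II): Q = -0.965·√(gD⁵h_f/L)·ln[ε/(3.7D) + √(3.17ν²L/(gD³h_f))]
√(gD⁵h_f/L) = √(9.81·0.0786⁵·151/811) = 0.002341
ε/(3.7D) = 7.56×10^-4; √(3.17ν²L/(gD³h_f)) = 9.27×10^-5
Q = -0.965·0.002341·ln(8.491×10^-4) = 0.01597 m³/s
Check: V = 3.29 m/s, Re = 1.67×10^5, f = 0.02670, h_f = 152 m ≈ 151 m ✓

Q ≈ 0.0160 m³/s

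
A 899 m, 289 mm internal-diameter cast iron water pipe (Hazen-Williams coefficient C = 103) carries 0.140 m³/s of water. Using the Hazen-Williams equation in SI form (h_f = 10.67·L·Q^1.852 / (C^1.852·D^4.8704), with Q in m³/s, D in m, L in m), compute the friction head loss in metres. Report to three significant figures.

h_f ≈ 19.9 m

h_f = 10.67·899·0.140^1.852 / (103^1.852·0.289^4.8704) = 19.88 m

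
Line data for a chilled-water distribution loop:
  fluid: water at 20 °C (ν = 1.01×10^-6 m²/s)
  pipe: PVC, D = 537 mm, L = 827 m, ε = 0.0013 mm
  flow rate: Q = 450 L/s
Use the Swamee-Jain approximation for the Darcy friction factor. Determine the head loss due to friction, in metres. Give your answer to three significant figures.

V = 4Q/(πD²) = 4·0.450/(π·0.537²) = 1.987 m/s
Re = VD/ν = 1.987·0.537/1.01×10^-6 = 1.06×10^6 → turbulent
ε/D = 0.0013/537 = 2.42×10^-6
Swamee-Jain: f = 0.01156
h_f = f(L/D)V²/(2g) = 0.01156·(827/0.537)·1.987²/(2·9.81) = 3.583 m

h_f ≈ 3.58 m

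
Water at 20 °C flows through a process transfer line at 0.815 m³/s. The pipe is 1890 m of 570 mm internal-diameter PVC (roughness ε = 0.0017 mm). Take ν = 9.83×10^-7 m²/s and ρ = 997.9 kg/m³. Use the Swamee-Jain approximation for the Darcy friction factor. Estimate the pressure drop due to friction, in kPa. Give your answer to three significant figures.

V = 4Q/(πD²) = 4·0.815/(π·0.570²) = 3.194 m/s
Re = VD/ν = 3.194·0.570/9.83×10^-7 = 1.85×10^6 → turbulent
ε/D = 0.0017/570 = 2.98×10^-6
Swamee-Jain: f = 0.01060
h_f = f(L/D)V²/(2g) = 0.01060·(1890/0.570)·3.194²/(2·9.81) = 18.28 m
Δp = ρg·h_f = 997.9·9.81·18.28 = 178.9 kPa

Δp ≈ 179 kPa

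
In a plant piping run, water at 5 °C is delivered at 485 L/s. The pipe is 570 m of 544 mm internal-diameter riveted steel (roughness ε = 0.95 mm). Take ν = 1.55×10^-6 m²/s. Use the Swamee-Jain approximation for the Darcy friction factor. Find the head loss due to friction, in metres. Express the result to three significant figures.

V = 4Q/(πD²) = 4·0.485/(π·0.544²) = 2.087 m/s
Re = VD/ν = 2.087·0.544/1.55×10^-6 = 7.32×10^5 → turbulent
ε/D = 0.95/544 = 0.00175
Swamee-Jain: f = 0.02297
h_f = f(L/D)V²/(2g) = 0.02297·(570/0.544)·2.087²/(2·9.81) = 5.341 m

h_f ≈ 5.34 m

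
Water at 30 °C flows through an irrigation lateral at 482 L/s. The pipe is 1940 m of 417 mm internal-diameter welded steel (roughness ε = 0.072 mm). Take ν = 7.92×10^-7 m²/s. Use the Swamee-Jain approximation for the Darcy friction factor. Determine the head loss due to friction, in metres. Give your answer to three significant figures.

V = 4Q/(πD²) = 4·0.482/(π·0.417²) = 3.529 m/s
Re = VD/ν = 3.529·0.417/7.92×10^-7 = 1.86×10^6 → turbulent
ε/D = 0.072/417 = 1.73×10^-4
Swamee-Jain: f = 0.01401
h_f = f(L/D)V²/(2g) = 0.01401·(1940/0.417)·3.529²/(2·9.81) = 41.39 m

h_f ≈ 41.4 m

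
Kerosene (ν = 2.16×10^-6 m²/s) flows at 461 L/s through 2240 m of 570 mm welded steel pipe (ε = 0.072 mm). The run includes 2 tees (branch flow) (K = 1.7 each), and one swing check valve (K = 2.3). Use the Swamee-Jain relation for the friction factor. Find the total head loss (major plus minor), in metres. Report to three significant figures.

V = 4Q/(πD²) = 1.807 m/s; V²/2g = 0.1664 m
Re = 4.77×10^5, ε/D = 1.26×10^-4 → f = 0.01484 (Swamee-Jain)
Major: h_f = f(L/D)·V²/2g = 0.01484·3930·0.1664 = 9.702 m
Minor: ΣK = 5.70; h_m = ΣK·V²/2g = 0.9482 m
Total H_L = 9.702 + 0.9482 = 10.65 m

H_L ≈ 10.7 m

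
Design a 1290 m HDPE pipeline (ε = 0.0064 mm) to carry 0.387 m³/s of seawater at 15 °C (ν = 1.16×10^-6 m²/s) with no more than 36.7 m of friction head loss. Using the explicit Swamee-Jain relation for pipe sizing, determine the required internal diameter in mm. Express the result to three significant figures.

Swamee-Jain (Type III): D = 0.66·[ε^1.25·(LQ²/(gh_f))^4.75 + ν·Q^9.4·(L/(gh_f))^5.2]^0.04
LQ²/(gh_f) = 0.5366; L/(gh_f) = 3.583
Term 1 = ε^1.25·(…)^4.75 = 1.67×10^-8; Term 2 = ν·Q^9.4·(…)^5.2 = 1.18×10^-7
D = 0.66·(1.67×10^-8 + 1.18×10^-7)^0.04 = 0.3505 m = 351 mm
Check: V = 4.01 m/s, Re = 1.21×10^6, f = 0.01173, h_f = 35.4 m ≈ 36.7 m ✓

D ≈ 351 mm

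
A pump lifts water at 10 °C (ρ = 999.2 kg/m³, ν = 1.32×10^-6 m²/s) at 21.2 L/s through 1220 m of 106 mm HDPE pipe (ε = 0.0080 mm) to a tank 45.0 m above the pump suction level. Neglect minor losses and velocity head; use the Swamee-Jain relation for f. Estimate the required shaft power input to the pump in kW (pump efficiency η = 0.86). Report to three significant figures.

P_shaft ≈ 24.2 kW

V = 4Q/(πD²) = 2.402 m/s; Re = 1.93×10^5; ε/D = 7.55×10^-5; f = 0.01629
h_f = f(L/D)V²/2g = 55.15 m
Total head H = z + h_f = 45.0 + 55.15 = 100.1 m
P_hyd = ρgQH = 999.2·9.81·0.0212·100.1 = 20.81 kW
P_shaft = P_hyd/η = 20.81/0.86 = 24.20 kW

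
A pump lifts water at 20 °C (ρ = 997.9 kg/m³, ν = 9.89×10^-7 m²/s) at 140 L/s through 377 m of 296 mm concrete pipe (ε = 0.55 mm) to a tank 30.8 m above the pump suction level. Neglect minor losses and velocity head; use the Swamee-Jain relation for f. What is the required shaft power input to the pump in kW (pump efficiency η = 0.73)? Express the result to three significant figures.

P_shaft ≈ 69.6 kW

V = 4Q/(πD²) = 2.034 m/s; Re = 6.09×10^5; ε/D = 0.00186; f = 0.02339
h_f = f(L/D)V²/2g = 6.285 m
Total head H = z + h_f = 30.8 + 6.285 = 37.08 m
P_hyd = ρgQH = 997.9·9.81·0.140·37.08 = 50.83 kW
P_shaft = P_hyd/η = 50.83/0.73 = 69.62 kW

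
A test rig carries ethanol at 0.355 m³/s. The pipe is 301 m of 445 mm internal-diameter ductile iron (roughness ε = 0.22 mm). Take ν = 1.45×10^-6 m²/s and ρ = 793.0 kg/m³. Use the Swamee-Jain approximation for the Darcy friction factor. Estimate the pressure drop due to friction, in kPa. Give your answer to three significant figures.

Δp ≈ 24.4 kPa

V = 4Q/(πD²) = 4·0.355/(π·0.445²) = 2.283 m/s
Re = VD/ν = 2.283·0.445/1.45×10^-6 = 7.01×10^5 → turbulent
ε/D = 0.22/445 = 4.94×10^-4
Swamee-Jain: f = 0.01748
h_f = f(L/D)V²/(2g) = 0.01748·(301/0.445)·2.283²/(2·9.81) = 3.139 m
Δp = ρg·h_f = 793.0·9.81·3.139 = 24.42 kPa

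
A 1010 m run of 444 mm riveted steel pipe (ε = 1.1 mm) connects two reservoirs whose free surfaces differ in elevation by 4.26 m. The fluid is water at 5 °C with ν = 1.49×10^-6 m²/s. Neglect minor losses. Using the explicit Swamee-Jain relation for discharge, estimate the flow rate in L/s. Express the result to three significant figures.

Q ≈ 187 L/s

Swamee-Jain (Type II): Q = -0.965·√(gD⁵h_f/L)·ln[ε/(3.7D) + √(3.17ν²L/(gD³h_f))]
√(gD⁵h_f/L) = √(9.81·0.444⁵·4.26/1010) = 0.02672
ε/(3.7D) = 6.70×10^-4; √(3.17ν²L/(gD³h_f)) = 4.41×10^-5
Q = -0.965·0.02672·ln(7.137×10^-4) = 0.1868 m³/s
Check: V = 1.21 m/s, Re = 3.60×10^5, f = 0.02538, h_f = 4.28 m ≈ 4.26 m ✓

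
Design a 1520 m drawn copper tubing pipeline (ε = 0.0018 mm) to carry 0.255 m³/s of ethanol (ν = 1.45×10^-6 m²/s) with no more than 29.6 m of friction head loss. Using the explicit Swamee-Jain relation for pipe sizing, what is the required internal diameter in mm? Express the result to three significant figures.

Swamee-Jain (Type III): D = 0.66·[ε^1.25·(LQ²/(gh_f))^4.75 + ν·Q^9.4·(L/(gh_f))^5.2]^0.04
LQ²/(gh_f) = 0.3404; L/(gh_f) = 5.235
Term 1 = ε^1.25·(…)^4.75 = 3.94×10^-10; Term 2 = ν·Q^9.4·(…)^5.2 = 2.09×10^-8
D = 0.66·(3.94×10^-10 + 2.09×10^-8)^0.04 = 0.3256 m = 326 mm
Check: V = 3.06 m/s, Re = 6.88×10^5, f = 0.01248, h_f = 27.9 m ≈ 29.6 m ✓

D ≈ 326 mm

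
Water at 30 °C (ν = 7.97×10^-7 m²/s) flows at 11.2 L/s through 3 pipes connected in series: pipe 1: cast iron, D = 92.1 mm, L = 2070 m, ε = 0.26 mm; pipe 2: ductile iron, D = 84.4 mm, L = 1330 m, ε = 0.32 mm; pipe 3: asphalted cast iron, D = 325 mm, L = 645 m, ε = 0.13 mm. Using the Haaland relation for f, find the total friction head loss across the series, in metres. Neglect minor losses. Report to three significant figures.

H ≈ 177 m

Pipe 1: V = 1.681 m/s, Re = 1.94×10^5, ε/D = 0.00282, f = 0.02642, h_1 = f(L/D)V²/2g = 85.53 m
Pipe 2: V = 2.002 m/s, Re = 2.12×10^5, ε/D = 0.00379, f = 0.02852, h_2 = f(L/D)V²/2g = 91.80 m
Pipe 3: V = 0.1350 m/s, Re = 5.51×10^4, ε/D = 4.00×10^-4, f = 0.02157, h_3 = f(L/D)V²/2g = 0.03977 m
Series → Q common, losses add: H = Σh = 177.4 m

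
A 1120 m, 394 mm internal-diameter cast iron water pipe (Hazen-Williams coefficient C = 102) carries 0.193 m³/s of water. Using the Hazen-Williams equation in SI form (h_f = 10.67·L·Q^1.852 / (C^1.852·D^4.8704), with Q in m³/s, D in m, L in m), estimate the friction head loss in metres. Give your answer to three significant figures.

h_f ≈ 10.1 m

h_f = 10.67·1120·0.193^1.852 / (102^1.852·0.394^4.8704) = 10.10 m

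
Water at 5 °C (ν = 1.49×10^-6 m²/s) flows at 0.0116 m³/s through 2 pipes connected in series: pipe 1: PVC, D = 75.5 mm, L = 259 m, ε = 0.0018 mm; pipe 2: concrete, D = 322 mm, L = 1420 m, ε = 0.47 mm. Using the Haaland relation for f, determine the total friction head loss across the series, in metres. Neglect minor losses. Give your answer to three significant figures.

Pipe 1: V = 2.591 m/s, Re = 1.31×10^5, ε/D = 2.38×10^-5, f = 0.01696, h_1 = f(L/D)V²/2g = 19.91 m
Pipe 2: V = 0.1424 m/s, Re = 3.08×10^4, ε/D = 0.00146, f = 0.02657, h_2 = f(L/D)V²/2g = 0.1212 m
Series → Q common, losses add: H = Σh = 20.04 m

H ≈ 20.0 m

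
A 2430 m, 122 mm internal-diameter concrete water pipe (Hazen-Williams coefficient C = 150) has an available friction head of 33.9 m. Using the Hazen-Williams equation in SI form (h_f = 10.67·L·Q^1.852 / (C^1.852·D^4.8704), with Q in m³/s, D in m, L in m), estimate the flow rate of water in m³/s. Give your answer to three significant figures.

Q ≈ 0.0165 m³/s

Rearranging: Q = [h_f·C^1.852·D^4.8704 / (10.67·L)]^(1/1.852)
Q = [33.9·150^1.852·0.122^4.8704 / (10.67·2430)]^0.540 = 0.01646 m³/s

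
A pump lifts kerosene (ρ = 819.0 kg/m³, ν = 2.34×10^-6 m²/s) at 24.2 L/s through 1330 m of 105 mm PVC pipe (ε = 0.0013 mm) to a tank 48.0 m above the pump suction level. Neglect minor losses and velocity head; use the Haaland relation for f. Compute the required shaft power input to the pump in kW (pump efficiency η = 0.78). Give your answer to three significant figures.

P_shaft ≈ 33.4 kW

V = 4Q/(πD²) = 2.795 m/s; Re = 1.25×10^5; ε/D = 1.24×10^-5; f = 0.01706
h_f = f(L/D)V²/2g = 86.05 m
Total head H = z + h_f = 48.0 + 86.05 = 134.0 m
P_hyd = ρgQH = 819.0·9.81·0.0242·134.0 = 26.06 kW
P_shaft = P_hyd/η = 26.06/0.78 = 33.41 kW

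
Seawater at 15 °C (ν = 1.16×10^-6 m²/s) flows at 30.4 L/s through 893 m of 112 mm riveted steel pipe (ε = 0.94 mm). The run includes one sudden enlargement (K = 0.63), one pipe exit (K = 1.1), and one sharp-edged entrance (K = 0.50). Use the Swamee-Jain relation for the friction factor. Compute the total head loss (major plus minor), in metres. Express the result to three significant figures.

V = 4Q/(πD²) = 3.086 m/s; V²/2g = 0.4853 m
Re = 2.98×10^5, ε/D = 0.00839 → f = 0.03610 (Swamee-Jain)
Major: h_f = f(L/D)·V²/2g = 0.03610·7973·0.4853 = 139.7 m
Minor: ΣK = 2.23; h_m = ΣK·V²/2g = 1.082 m
Total H_L = 139.7 + 1.082 = 140.8 m

H_L ≈ 141 m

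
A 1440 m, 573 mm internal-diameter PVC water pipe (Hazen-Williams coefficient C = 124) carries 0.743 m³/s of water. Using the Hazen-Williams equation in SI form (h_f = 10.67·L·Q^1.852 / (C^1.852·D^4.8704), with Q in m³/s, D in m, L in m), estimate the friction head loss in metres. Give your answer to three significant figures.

h_f ≈ 17.7 m

h_f = 10.67·1440·0.743^1.852 / (124^1.852·0.573^4.8704) = 17.72 m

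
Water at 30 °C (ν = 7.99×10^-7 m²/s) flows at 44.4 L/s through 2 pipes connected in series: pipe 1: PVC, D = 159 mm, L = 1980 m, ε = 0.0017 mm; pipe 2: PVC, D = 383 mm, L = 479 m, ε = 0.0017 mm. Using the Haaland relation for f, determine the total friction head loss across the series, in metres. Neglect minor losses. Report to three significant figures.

Pipe 1: V = 2.236 m/s, Re = 4.45×10^5, ε/D = 1.07×10^-5, f = 0.01345, h_1 = f(L/D)V²/2g = 42.69 m
Pipe 2: V = 0.3854 m/s, Re = 1.85×10^5, ε/D = 4.44×10^-6, f = 0.01577, h_2 = f(L/D)V²/2g = 0.1493 m
Series → Q common, losses add: H = Σh = 42.84 m

H ≈ 42.8 m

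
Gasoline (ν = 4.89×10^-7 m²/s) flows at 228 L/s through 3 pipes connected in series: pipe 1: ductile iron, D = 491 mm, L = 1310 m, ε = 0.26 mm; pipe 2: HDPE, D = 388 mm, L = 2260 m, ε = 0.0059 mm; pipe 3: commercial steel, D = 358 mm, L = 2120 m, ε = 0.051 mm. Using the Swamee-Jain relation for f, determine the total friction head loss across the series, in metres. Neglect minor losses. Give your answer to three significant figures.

Pipe 1: V = 1.204 m/s, Re = 1.21×10^6, ε/D = 5.30×10^-4, f = 0.01741, h_1 = f(L/D)V²/2g = 3.433 m
Pipe 2: V = 1.928 m/s, Re = 1.53×10^6, ε/D = 1.52×10^-5, f = 0.01129, h_2 = f(L/D)V²/2g = 12.46 m
Pipe 3: V = 2.265 m/s, Re = 1.66×10^6, ε/D = 1.42×10^-4, f = 0.01367, h_3 = f(L/D)V²/2g = 21.18 m
Series → Q common, losses add: H = Σh = 37.07 m

H ≈ 37.1 m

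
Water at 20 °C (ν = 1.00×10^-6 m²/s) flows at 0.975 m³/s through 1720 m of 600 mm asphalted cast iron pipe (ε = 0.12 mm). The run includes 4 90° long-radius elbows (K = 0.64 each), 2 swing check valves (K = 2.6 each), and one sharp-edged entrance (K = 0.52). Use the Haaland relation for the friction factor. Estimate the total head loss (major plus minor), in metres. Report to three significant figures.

V = 4Q/(πD²) = 3.448 m/s; V²/2g = 0.6061 m
Re = 2.07×10^6, ε/D = 2.00×10^-4 → f = 0.01419 (Haaland)
Major: h_f = f(L/D)·V²/2g = 0.01419·2867·0.6061 = 24.65 m
Minor: ΣK = 8.28; h_m = ΣK·V²/2g = 5.018 m
Total H_L = 24.65 + 5.018 = 29.67 m

H_L ≈ 29.7 m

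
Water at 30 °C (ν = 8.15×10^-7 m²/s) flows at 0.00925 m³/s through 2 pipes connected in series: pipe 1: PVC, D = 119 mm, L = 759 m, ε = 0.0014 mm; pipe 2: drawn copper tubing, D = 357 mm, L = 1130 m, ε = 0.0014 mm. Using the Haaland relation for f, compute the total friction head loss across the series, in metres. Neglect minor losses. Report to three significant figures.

H ≈ 3.89 m

Pipe 1: V = 0.8317 m/s, Re = 1.21×10^5, ε/D = 1.18×10^-5, f = 0.01717, h_1 = f(L/D)V²/2g = 3.861 m
Pipe 2: V = 0.09241 m/s, Re = 4.05×10^4, ε/D = 3.92×10^-6, f = 0.02174, h_2 = f(L/D)V²/2g = 0.02995 m
Series → Q common, losses add: H = Σh = 3.891 m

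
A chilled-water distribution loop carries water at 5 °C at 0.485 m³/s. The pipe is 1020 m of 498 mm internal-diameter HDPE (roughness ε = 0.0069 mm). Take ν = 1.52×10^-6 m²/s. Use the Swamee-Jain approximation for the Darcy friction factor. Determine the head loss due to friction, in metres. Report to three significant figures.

V = 4Q/(πD²) = 4·0.485/(π·0.498²) = 2.490 m/s
Re = VD/ν = 2.490·0.498/1.52×10^-6 = 8.16×10^5 → turbulent
ε/D = 0.0069/498 = 1.39×10^-5
Swamee-Jain: f = 0.01231
h_f = f(L/D)V²/(2g) = 0.01231·(1020/0.498)·2.490²/(2·9.81) = 7.969 m

h_f ≈ 7.97 m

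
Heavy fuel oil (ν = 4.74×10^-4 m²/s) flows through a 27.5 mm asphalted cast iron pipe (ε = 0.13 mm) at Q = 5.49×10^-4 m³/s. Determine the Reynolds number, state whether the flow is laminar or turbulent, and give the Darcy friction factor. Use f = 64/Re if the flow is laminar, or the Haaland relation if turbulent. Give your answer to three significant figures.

Re ≈ 53.6; laminar; f = 64/Re ≈ 1.19

V = 4Q/(πD²) = 0.9243 m/s
Re = VD/ν = 0.9243·0.0275/4.74×10^-4 = 53.6
Re < 2300 → laminar → f = 64/Re = 1.193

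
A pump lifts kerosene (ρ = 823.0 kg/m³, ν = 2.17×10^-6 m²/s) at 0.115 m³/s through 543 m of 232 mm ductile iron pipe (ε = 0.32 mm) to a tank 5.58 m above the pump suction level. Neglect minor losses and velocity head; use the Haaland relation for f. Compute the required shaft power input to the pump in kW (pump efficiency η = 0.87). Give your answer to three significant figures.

V = 4Q/(πD²) = 2.720 m/s; Re = 2.91×10^5; ε/D = 0.00138; f = 0.02201
h_f = f(L/D)V²/2g = 19.43 m
Total head H = z + h_f = 5.58 + 19.43 = 25.01 m
P_hyd = ρgQH = 823.0·9.81·0.115·25.01 = 23.23 kW
P_shaft = P_hyd/η = 23.23/0.87 = 26.70 kW

P_shaft ≈ 26.7 kW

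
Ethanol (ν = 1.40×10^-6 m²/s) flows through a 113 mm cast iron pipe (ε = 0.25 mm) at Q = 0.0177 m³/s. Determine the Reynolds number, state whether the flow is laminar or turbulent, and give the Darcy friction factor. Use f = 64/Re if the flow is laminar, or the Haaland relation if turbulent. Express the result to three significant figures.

V = 4Q/(πD²) = 1.765 m/s
Re = VD/ν = 1.765·0.113/1.40×10^-6 = 1.42×10^5
Re > 4000 → turbulent; ε/D = 0.00221
Haaland: f = 0.02513

Re ≈ 1.42×10^5; turbulent; f ≈ 0.0251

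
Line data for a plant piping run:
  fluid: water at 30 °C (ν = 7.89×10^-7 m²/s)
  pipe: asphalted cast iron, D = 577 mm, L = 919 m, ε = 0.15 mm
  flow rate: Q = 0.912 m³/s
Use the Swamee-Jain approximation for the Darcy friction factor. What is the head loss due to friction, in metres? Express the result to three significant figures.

V = 4Q/(πD²) = 4·0.912/(π·0.577²) = 3.488 m/s
Re = VD/ν = 3.488·0.577/7.89×10^-7 = 2.55×10^6 → turbulent
ε/D = 0.15/577 = 2.60×10^-4
Swamee-Jain: f = 0.01490
h_f = f(L/D)V²/(2g) = 0.01490·(919/0.577)·3.488²/(2·9.81) = 14.71 m

h_f ≈ 14.7 m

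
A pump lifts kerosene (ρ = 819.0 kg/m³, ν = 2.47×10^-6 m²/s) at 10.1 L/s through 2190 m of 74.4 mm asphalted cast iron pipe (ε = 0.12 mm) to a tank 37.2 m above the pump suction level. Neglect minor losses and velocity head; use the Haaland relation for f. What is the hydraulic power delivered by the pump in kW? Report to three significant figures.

V = 4Q/(πD²) = 2.323 m/s; Re = 7.00×10^4; ε/D = 0.00161; f = 0.02455
h_f = f(L/D)V²/2g = 198.8 m
Total head H = z + h_f = 37.2 + 198.8 = 236.0 m
P_hyd = ρgQH = 819.0·9.81·0.0101·236.0 = 19.15 kW

P_hyd ≈ 19.2 kW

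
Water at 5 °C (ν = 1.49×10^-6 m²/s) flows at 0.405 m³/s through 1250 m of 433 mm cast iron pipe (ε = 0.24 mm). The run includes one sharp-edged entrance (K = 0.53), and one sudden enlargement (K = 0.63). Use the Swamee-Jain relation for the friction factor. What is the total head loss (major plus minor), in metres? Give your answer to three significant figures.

V = 4Q/(πD²) = 2.750 m/s; V²/2g = 0.3855 m
Re = 7.99×10^5, ε/D = 5.54×10^-4 → f = 0.01778 (Swamee-Jain)
Major: h_f = f(L/D)·V²/2g = 0.01778·2887·0.3855 = 19.79 m
Minor: ΣK = 1.16; h_m = ΣK·V²/2g = 0.4472 m
Total H_L = 19.79 + 0.4472 = 20.23 m

H_L ≈ 20.2 m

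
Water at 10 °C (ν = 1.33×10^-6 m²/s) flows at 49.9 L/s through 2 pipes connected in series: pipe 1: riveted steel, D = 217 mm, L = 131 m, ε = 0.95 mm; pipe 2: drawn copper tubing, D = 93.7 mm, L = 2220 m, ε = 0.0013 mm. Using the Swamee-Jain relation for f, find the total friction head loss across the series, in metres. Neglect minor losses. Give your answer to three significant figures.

Pipe 1: V = 1.349 m/s, Re = 2.20×10^5, ε/D = 0.00438, f = 0.02982, h_1 = f(L/D)V²/2g = 1.670 m
Pipe 2: V = 7.237 m/s, Re = 5.10×10^5, ε/D = 1.39×10^-5, f = 0.01327, h_2 = f(L/D)V²/2g = 839.1 m
Series → Q common, losses add: H = Σh = 840.8 m

H ≈ 841 m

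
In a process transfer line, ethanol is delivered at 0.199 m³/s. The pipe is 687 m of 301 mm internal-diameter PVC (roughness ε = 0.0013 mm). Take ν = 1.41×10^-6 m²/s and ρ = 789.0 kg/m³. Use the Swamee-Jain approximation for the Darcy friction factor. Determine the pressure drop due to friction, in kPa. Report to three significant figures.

Δp ≈ 89.9 kPa

V = 4Q/(πD²) = 4·0.199/(π·0.301²) = 2.797 m/s
Re = VD/ν = 2.797·0.301/1.41×10^-6 = 5.97×10^5 → turbulent
ε/D = 0.0013/301 = 4.32×10^-6
Swamee-Jain: f = 0.01276
h_f = f(L/D)V²/(2g) = 0.01276·(687/0.301)·2.797²/(2·9.81) = 11.61 m
Δp = ρg·h_f = 789.0·9.81·11.61 = 89.88 kPa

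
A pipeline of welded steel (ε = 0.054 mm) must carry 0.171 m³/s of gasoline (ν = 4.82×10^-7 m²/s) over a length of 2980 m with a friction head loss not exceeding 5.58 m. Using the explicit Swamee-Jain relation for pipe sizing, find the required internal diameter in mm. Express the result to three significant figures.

D ≈ 451 mm

Swamee-Jain (Type III): D = 0.66·[ε^1.25·(LQ²/(gh_f))^4.75 + ν·Q^9.4·(L/(gh_f))^5.2]^0.04
LQ²/(gh_f) = 1.592; L/(gh_f) = 54.44
Term 1 = ε^1.25·(…)^4.75 = 4.21×10^-5; Term 2 = ν·Q^9.4·(…)^5.2 = 3.16×10^-5
D = 0.66·(4.21×10^-5 + 3.16×10^-5)^0.04 = 0.4511 m = 451 mm
Check: V = 1.07 m/s, Re = 1.00×10^6, f = 0.01379, h_f = 5.32 m ≈ 5.58 m ✓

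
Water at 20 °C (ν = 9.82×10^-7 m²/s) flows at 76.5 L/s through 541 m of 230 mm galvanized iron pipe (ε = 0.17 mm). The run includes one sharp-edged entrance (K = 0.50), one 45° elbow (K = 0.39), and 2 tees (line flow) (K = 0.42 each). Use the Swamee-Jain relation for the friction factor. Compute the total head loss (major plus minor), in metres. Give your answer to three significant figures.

V = 4Q/(πD²) = 1.841 m/s; V²/2g = 0.1728 m
Re = 4.31×10^5, ε/D = 7.39×10^-4 → f = 0.01924 (Swamee-Jain)
Major: h_f = f(L/D)·V²/2g = 0.01924·2352·0.1728 = 7.820 m
Minor: ΣK = 1.73; h_m = ΣK·V²/2g = 0.2989 m
Total H_L = 7.820 + 0.2989 = 8.119 m

H_L ≈ 8.12 m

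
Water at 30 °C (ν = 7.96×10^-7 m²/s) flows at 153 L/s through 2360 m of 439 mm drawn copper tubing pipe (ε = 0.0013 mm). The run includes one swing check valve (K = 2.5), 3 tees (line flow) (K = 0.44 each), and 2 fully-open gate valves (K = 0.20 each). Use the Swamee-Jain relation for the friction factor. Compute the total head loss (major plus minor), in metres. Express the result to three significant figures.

H_L ≈ 3.83 m

V = 4Q/(πD²) = 1.011 m/s; V²/2g = 0.05208 m
Re = 5.57×10^5, ε/D = 2.96×10^-6 → f = 0.01289 (Swamee-Jain)
Major: h_f = f(L/D)·V²/2g = 0.01289·5376·0.05208 = 3.609 m
Minor: ΣK = 4.22; h_m = ΣK·V²/2g = 0.2198 m
Total H_L = 3.609 + 0.2198 = 3.829 m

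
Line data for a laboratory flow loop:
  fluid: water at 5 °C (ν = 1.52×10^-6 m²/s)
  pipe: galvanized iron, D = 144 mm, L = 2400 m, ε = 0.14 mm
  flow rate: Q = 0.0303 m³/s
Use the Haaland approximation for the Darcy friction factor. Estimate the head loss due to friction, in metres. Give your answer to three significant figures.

V = 4Q/(πD²) = 4·0.0303/(π·0.144²) = 1.860 m/s
Re = VD/ν = 1.860·0.144/1.52×10^-6 = 1.76×10^5 → turbulent
ε/D = 0.14/144 = 9.72×10^-4
Haaland: f = 0.02095
h_f = f(L/D)V²/(2g) = 0.02095·(2400/0.144)·1.860²/(2·9.81) = 61.61 m

h_f ≈ 61.6 m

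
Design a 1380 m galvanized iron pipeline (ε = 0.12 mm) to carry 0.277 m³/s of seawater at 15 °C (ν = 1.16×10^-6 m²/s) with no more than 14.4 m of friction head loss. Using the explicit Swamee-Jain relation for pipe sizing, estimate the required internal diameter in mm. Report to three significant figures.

Swamee-Jain (Type III): D = 0.66·[ε^1.25·(LQ²/(gh_f))^4.75 + ν·Q^9.4·(L/(gh_f))^5.2]^0.04
LQ²/(gh_f) = 0.7496; L/(gh_f) = 9.769
Term 1 = ε^1.25·(…)^4.75 = 3.19×10^-6; Term 2 = ν·Q^9.4·(…)^5.2 = 9.35×10^-7
D = 0.66·(3.19×10^-6 + 9.35×10^-7)^0.04 = 0.4020 m = 402 mm
Check: V = 2.18 m/s, Re = 7.56×10^5, f = 0.01596, h_f = 13.3 m ≈ 14.4 m ✓

D ≈ 402 mm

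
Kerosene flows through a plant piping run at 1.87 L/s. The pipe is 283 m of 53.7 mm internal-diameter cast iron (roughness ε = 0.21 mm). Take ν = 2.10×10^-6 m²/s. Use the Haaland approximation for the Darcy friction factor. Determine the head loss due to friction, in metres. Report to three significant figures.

h_f ≈ 5.94 m

V = 4Q/(πD²) = 4·0.00187/(π·0.0537²) = 0.8257 m/s
Re = VD/ν = 0.8257·0.0537/2.10×10^-6 = 2.11×10^4 → turbulent
ε/D = 0.21/53.7 = 0.00391
Haaland: f = 0.03245
h_f = f(L/D)V²/(2g) = 0.03245·(283/0.0537)·0.8257²/(2·9.81) = 5.942 m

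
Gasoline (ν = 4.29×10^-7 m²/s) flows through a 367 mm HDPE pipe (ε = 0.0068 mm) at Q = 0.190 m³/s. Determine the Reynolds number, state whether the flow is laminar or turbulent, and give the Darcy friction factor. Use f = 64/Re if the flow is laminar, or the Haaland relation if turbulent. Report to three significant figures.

Re ≈ 1.54×10^6; turbulent; f ≈ 0.0113

V = 4Q/(πD²) = 1.796 m/s
Re = VD/ν = 1.796·0.367/4.29×10^-7 = 1.54×10^6
Re > 4000 → turbulent; ε/D = 1.85×10^-5
Haaland: f = 0.01125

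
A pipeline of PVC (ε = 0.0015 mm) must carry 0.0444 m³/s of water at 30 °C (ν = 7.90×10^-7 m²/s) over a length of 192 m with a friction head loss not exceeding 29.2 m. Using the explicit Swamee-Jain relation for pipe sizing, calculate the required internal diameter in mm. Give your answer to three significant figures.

Swamee-Jain (Type III): D = 0.66·[ε^1.25·(LQ²/(gh_f))^4.75 + ν·Q^9.4·(L/(gh_f))^5.2]^0.04
LQ²/(gh_f) = 0.001321; L/(gh_f) = 0.6703
Term 1 = ε^1.25·(…)^4.75 = 1.11×10^-21; Term 2 = ν·Q^9.4·(…)^5.2 = 1.90×10^-20
D = 0.66·(1.11×10^-21 + 1.90×10^-20)^0.04 = 0.1076 m = 108 mm
Check: V = 4.89 m/s, Re = 6.65×10^5, f = 0.01271, h_f = 27.6 m ≈ 29.2 m ✓

D ≈ 108 mm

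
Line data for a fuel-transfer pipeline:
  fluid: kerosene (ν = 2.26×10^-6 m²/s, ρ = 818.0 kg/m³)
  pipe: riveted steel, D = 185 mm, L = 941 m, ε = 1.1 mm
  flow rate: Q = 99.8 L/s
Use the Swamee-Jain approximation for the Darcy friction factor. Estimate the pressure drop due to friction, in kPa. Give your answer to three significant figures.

V = 4Q/(πD²) = 4·0.0998/(π·0.185²) = 3.713 m/s
Re = VD/ν = 3.713·0.185/2.26×10^-6 = 3.04×10^5 → turbulent
ε/D = 1.1/185 = 0.00595
Swamee-Jain: f = 0.03243
h_f = f(L/D)V²/(2g) = 0.03243·(941/0.185)·3.713²/(2·9.81) = 115.9 m
Δp = ρg·h_f = 818.0·9.81·115.9 = 930.1 kPa

Δp ≈ 930 kPa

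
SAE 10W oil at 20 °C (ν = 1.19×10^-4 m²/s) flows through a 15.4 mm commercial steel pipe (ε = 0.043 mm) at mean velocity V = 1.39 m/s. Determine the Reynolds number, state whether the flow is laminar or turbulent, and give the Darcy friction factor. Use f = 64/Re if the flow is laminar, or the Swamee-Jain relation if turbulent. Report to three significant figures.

Re = VD/ν = 1.390·0.0154/1.19×10^-4 = 180
Re < 2300 → laminar → f = 64/Re = 0.3558

Re ≈ 180; laminar; f = 64/Re ≈ 0.356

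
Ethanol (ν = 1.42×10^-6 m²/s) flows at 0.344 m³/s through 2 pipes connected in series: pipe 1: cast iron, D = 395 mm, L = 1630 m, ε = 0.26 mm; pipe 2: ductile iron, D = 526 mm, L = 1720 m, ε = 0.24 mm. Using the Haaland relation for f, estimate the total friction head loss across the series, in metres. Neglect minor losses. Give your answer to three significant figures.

H ≈ 37.5 m

Pipe 1: V = 2.807 m/s, Re = 7.81×10^5, ε/D = 6.58×10^-4, f = 0.01827, h_1 = f(L/D)V²/2g = 30.29 m
Pipe 2: V = 1.583 m/s, Re = 5.86×10^5, ε/D = 4.56×10^-4, f = 0.01717, h_2 = f(L/D)V²/2g = 7.172 m
Series → Q common, losses add: H = Σh = 37.46 m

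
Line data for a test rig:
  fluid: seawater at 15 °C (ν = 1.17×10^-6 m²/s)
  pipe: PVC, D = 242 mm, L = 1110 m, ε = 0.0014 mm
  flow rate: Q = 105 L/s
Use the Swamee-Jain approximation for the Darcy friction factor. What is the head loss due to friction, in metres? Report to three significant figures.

V = 4Q/(πD²) = 4·0.105/(π·0.242²) = 2.283 m/s
Re = VD/ν = 2.283·0.242/1.17×10^-6 = 4.72×10^5 → turbulent
ε/D = 0.0014/242 = 5.79×10^-6
Swamee-Jain: f = 0.01332
h_f = f(L/D)V²/(2g) = 0.01332·(1110/0.242)·2.283²/(2·9.81) = 16.22 m

h_f ≈ 16.2 m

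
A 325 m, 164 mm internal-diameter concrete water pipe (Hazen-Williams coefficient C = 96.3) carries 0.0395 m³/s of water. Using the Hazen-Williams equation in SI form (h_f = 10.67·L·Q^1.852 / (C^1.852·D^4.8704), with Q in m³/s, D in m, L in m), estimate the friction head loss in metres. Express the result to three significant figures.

h_f = 10.67·325·0.0395^1.852 / (96.3^1.852·0.164^4.8704) = 12.34 m

h_f ≈ 12.3 m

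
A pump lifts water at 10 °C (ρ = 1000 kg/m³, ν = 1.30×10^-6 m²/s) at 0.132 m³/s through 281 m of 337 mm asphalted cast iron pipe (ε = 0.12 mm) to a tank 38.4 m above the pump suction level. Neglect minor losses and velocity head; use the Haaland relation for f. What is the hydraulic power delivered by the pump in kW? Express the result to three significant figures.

P_hyd ≈ 51.8 kW

V = 4Q/(πD²) = 1.480 m/s; Re = 3.84×10^5; ε/D = 3.56×10^-4; f = 0.01687
h_f = f(L/D)V²/2g = 1.570 m
Total head H = z + h_f = 38.4 + 1.570 = 39.97 m
P_hyd = ρgQH = 1000·9.81·0.132·39.97 = 51.76 kW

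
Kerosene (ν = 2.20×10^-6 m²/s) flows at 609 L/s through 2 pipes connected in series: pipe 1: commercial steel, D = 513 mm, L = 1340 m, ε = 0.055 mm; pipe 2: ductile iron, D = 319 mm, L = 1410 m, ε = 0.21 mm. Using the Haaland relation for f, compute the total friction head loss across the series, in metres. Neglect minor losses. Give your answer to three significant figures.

H ≈ 253 m

Pipe 1: V = 2.946 m/s, Re = 6.87×10^5, ε/D = 1.07×10^-4, f = 0.01388, h_1 = f(L/D)V²/2g = 16.04 m
Pipe 2: V = 7.620 m/s, Re = 1.10×10^6, ε/D = 6.58×10^-4, f = 0.01814, h_2 = f(L/D)V²/2g = 237.3 m
Series → Q common, losses add: H = Σh = 253.4 m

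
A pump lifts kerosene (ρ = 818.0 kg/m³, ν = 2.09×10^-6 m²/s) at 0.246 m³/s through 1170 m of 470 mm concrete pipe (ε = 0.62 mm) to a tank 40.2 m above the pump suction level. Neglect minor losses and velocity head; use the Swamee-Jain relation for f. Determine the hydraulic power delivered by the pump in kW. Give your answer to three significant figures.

P_hyd ≈ 90.4 kW

V = 4Q/(πD²) = 1.418 m/s; Re = 3.19×10^5; ε/D = 0.00132; f = 0.02193
h_f = f(L/D)V²/2g = 5.594 m
Total head H = z + h_f = 40.2 + 5.594 = 45.79 m
P_hyd = ρgQH = 818.0·9.81·0.246·45.79 = 90.40 kW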